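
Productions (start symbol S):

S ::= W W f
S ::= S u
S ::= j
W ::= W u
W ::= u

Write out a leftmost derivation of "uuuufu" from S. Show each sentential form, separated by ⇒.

S⇒Su⇒WWfu⇒uWfu⇒uWufu⇒uWuufu⇒uuuufu

S ⇒ Su   [S ::= S u]
Su ⇒ WWfu   [S ::= W W f]
WWfu ⇒ uWfu   [W ::= u]
uWfu ⇒ uWufu   [W ::= W u]
uWufu ⇒ uWuufu   [W ::= W u]
uWuufu ⇒ uuuufu   [W ::= u]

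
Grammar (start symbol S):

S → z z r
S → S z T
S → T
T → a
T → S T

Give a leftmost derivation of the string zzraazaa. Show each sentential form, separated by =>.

S => T => ST => SzTT => TzTT => STzTT => TTzTT => STTzTT => zzrTTzTT => zzraTzTT => zzraazTT => zzraazaT => zzraazaa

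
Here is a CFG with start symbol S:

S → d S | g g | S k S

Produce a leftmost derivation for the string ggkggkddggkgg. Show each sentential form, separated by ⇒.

S ⇒ SkS   [S → S k S]
SkS ⇒ ggkS   [S → g g]
ggkS ⇒ ggkSkS   [S → S k S]
ggkSkS ⇒ ggkggkS   [S → g g]
ggkggkS ⇒ ggkggkSkS   [S → S k S]
ggkggkSkS ⇒ ggkggkdSkS   [S → d S]
ggkggkdSkS ⇒ ggkggkddSkS   [S → d S]
ggkggkddSkS ⇒ ggkggkddggkS   [S → g g]
ggkggkddggkS ⇒ ggkggkddggkgg   [S → g g]

S ⇒ SkS ⇒ ggkS ⇒ ggkSkS ⇒ ggkggkS ⇒ ggkggkSkS ⇒ ggkggkdSkS ⇒ ggkggkddSkS ⇒ ggkggkddggkS ⇒ ggkggkddggkgg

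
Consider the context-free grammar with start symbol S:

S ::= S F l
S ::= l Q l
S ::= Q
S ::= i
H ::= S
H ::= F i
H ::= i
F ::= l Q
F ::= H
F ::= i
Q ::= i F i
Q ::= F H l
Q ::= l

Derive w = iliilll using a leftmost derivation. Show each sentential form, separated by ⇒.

S ⇒ SFl ⇒ iFl ⇒ iHl ⇒ iSl ⇒ ilQll ⇒ ilFHlll ⇒ ilHHlll ⇒ ilSHlll ⇒ iliHlll ⇒ iliilll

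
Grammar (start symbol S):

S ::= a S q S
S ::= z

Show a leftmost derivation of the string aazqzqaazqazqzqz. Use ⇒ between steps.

S ⇒ aSqS   [S ::= a S q S]
aSqS ⇒ aaSqSqS   [S ::= a S q S]
aaSqSqS ⇒ aazqSqS   [S ::= z]
aazqSqS ⇒ aazqzqS   [S ::= z]
aazqzqS ⇒ aazqzqaSqS   [S ::= a S q S]
aazqzqaSqS ⇒ aazqzqaaSqSqS   [S ::= a S q S]
aazqzqaaSqSqS ⇒ aazqzqaazqSqS   [S ::= z]
aazqzqaazqSqS ⇒ aazqzqaazqaSqSqS   [S ::= a S q S]
aazqzqaazqaSqSqS ⇒ aazqzqaazqazqSqS   [S ::= z]
aazqzqaazqazqSqS ⇒ aazqzqaazqazqzqS   [S ::= z]
aazqzqaazqazqzqS ⇒ aazqzqaazqazqzqz   [S ::= z]

S ⇒ aSqS ⇒ aaSqSqS ⇒ aazqSqS ⇒ aazqzqS ⇒ aazqzqaSqS ⇒ aazqzqaaSqSqS ⇒ aazqzqaazqSqS ⇒ aazqzqaazqaSqSqS ⇒ aazqzqaazqazqSqS ⇒ aazqzqaazqazqzqS ⇒ aazqzqaazqazqzqz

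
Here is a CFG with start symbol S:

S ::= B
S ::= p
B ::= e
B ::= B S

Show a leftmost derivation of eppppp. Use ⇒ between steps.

S ⇒ B ⇒ BS ⇒ BSS ⇒ BSSS ⇒ BSSSS ⇒ BSSSSS ⇒ eSSSSS ⇒ epSSSS ⇒ eppSSS ⇒ epppSS ⇒ eppppS ⇒ eppppp

S ⇒ B   [S ::= B]
B ⇒ BS   [B ::= B S]
BS ⇒ BSS   [B ::= B S]
BSS ⇒ BSSS   [B ::= B S]
BSSS ⇒ BSSSS   [B ::= B S]
BSSSS ⇒ BSSSSS   [B ::= B S]
BSSSSS ⇒ eSSSSS   [B ::= e]
eSSSSS ⇒ epSSSS   [S ::= p]
epSSSS ⇒ eppSSS   [S ::= p]
eppSSS ⇒ epppSS   [S ::= p]
epppSS ⇒ eppppS   [S ::= p]
eppppS ⇒ eppppp   [S ::= p]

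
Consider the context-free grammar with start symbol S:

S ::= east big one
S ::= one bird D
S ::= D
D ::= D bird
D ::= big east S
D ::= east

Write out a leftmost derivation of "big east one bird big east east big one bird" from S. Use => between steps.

S => D => D bird => big east S bird => big east one bird D bird => big east one bird big east S bird => big east one bird big east east big one bird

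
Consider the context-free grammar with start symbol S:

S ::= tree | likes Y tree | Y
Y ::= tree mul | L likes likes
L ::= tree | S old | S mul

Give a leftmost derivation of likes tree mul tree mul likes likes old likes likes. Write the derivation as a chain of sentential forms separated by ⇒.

S ⇒ Y   [S ::= Y]
Y ⇒ L likes likes   [Y ::= L likes likes]
L likes likes ⇒ S old likes likes   [L ::= S old]
S old likes likes ⇒ Y old likes likes   [S ::= Y]
Y old likes likes ⇒ L likes likes old likes likes   [Y ::= L likes likes]
L likes likes old likes likes ⇒ S mul likes likes old likes likes   [L ::= S mul]
S mul likes likes old likes likes ⇒ likes Y tree mul likes likes old likes likes   [S ::= likes Y tree]
likes Y tree mul likes likes old likes likes ⇒ likes tree mul tree mul likes likes old likes likes   [Y ::= tree mul]

S ⇒ Y ⇒ L likes likes ⇒ S old likes likes ⇒ Y old likes likes ⇒ L likes likes old likes likes ⇒ S mul likes likes old likes likes ⇒ likes Y tree mul likes likes old likes likes ⇒ likes tree mul tree mul likes likes old likes likes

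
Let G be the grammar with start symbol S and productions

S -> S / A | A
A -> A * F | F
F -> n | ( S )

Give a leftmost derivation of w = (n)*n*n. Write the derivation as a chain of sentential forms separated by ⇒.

S ⇒ A ⇒ A*F ⇒ A*F*F ⇒ F*F*F ⇒ (S)*F*F ⇒ (A)*F*F ⇒ (F)*F*F ⇒ (n)*F*F ⇒ (n)*n*F ⇒ (n)*n*n

S ⇒ A   [S -> A]
A ⇒ A*F   [A -> A * F]
A*F ⇒ A*F*F   [A -> A * F]
A*F*F ⇒ F*F*F   [A -> F]
F*F*F ⇒ (S)*F*F   [F -> ( S )]
(S)*F*F ⇒ (A)*F*F   [S -> A]
(A)*F*F ⇒ (F)*F*F   [A -> F]
(F)*F*F ⇒ (n)*F*F   [F -> n]
(n)*F*F ⇒ (n)*n*F   [F -> n]
(n)*n*F ⇒ (n)*n*n   [F -> n]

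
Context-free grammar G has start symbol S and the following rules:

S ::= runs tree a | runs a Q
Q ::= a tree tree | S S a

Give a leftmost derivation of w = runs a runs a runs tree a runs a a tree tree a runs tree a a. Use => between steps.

S => runs a Q   [S ::= runs a Q]
runs a Q => runs a S S a   [Q ::= S S a]
runs a S S a => runs a runs a Q S a   [S ::= runs a Q]
runs a runs a Q S a => runs a runs a S S a S a   [Q ::= S S a]
runs a runs a S S a S a => runs a runs a runs tree a S a S a   [S ::= runs tree a]
runs a runs a runs tree a S a S a => runs a runs a runs tree a runs a Q a S a   [S ::= runs a Q]
runs a runs a runs tree a runs a Q a S a => runs a runs a runs tree a runs a a tree tree a S a   [Q ::= a tree tree]
runs a runs a runs tree a runs a a tree tree a S a => runs a runs a runs tree a runs a a tree tree a runs tree a a   [S ::= runs tree a]

S => runs a Q => runs a S S a => runs a runs a Q S a => runs a runs a S S a S a => runs a runs a runs tree a S a S a => runs a runs a runs tree a runs a Q a S a => runs a runs a runs tree a runs a a tree tree a S a => runs a runs a runs tree a runs a a tree tree a runs tree a a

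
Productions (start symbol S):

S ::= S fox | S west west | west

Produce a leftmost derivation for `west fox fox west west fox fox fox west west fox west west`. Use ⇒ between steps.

S ⇒ S west west   [S ::= S west west]
S west west ⇒ S fox west west   [S ::= S fox]
S fox west west ⇒ S west west fox west west   [S ::= S west west]
S west west fox west west ⇒ S fox west west fox west west   [S ::= S fox]
S fox west west fox west west ⇒ S fox fox west west fox west west   [S ::= S fox]
S fox fox west west fox west west ⇒ S fox fox fox west west fox west west   [S ::= S fox]
S fox fox fox west west fox west west ⇒ S west west fox fox fox west west fox west west   [S ::= S west west]
S west west fox fox fox west west fox west west ⇒ S fox west west fox fox fox west west fox west west   [S ::= S fox]
S fox west west fox fox fox west west fox west west ⇒ S fox fox west west fox fox fox west west fox west west   [S ::= S fox]
S fox fox west west fox fox fox west west fox west west ⇒ west fox fox west west fox fox fox west west fox west west   [S ::= west]

S ⇒ S west west ⇒ S fox west west ⇒ S west west fox west west ⇒ S fox west west fox west west ⇒ S fox fox west west fox west west ⇒ S fox fox fox west west fox west west ⇒ S west west fox fox fox west west fox west west ⇒ S fox west west fox fox fox west west fox west west ⇒ S fox fox west west fox fox fox west west fox west west ⇒ west fox fox west west fox fox fox west west fox west west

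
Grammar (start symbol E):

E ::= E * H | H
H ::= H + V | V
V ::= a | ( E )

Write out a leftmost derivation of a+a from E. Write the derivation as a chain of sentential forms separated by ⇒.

E ⇒ H   [E ::= H]
H ⇒ H+V   [H ::= H + V]
H+V ⇒ V+V   [H ::= V]
V+V ⇒ a+V   [V ::= a]
a+V ⇒ a+a   [V ::= a]

E ⇒ H ⇒ H+V ⇒ V+V ⇒ a+V ⇒ a+a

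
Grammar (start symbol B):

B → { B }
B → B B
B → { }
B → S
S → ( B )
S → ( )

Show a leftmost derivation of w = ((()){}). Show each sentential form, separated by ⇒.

B ⇒ S   [B → S]
S ⇒ (B)   [S → ( B )]
(B) ⇒ (BB)   [B → B B]
(BB) ⇒ (SB)   [B → S]
(SB) ⇒ ((B)B)   [S → ( B )]
((B)B) ⇒ ((S)B)   [B → S]
((S)B) ⇒ ((())B)   [S → ( )]
((())B) ⇒ ((()){})   [B → { }]

B⇒S⇒(B)⇒(BB)⇒(SB)⇒((B)B)⇒((S)B)⇒((())B)⇒((()){})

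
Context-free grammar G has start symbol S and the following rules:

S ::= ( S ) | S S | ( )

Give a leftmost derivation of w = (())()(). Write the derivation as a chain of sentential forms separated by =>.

S => SS => SSS => (S)SS => (())SS => (())()S => (())()()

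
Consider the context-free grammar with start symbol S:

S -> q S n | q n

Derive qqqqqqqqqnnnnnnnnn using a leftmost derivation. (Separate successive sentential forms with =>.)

S=>qSn=>qqSnn=>qqqSnnn=>qqqqSnnnn=>qqqqqSnnnnn=>qqqqqqSnnnnnn=>qqqqqqqSnnnnnnn=>qqqqqqqqSnnnnnnnn=>qqqqqqqqqnnnnnnnnn

S => qSn   [S -> q S n]
qSn => qqSnn   [S -> q S n]
qqSnn => qqqSnnn   [S -> q S n]
qqqSnnn => qqqqSnnnn   [S -> q S n]
qqqqSnnnn => qqqqqSnnnnn   [S -> q S n]
qqqqqSnnnnn => qqqqqqSnnnnnn   [S -> q S n]
qqqqqqSnnnnnn => qqqqqqqSnnnnnnn   [S -> q S n]
qqqqqqqSnnnnnnn => qqqqqqqqSnnnnnnnn   [S -> q S n]
qqqqqqqqSnnnnnnnn => qqqqqqqqqnnnnnnnnn   [S -> q n]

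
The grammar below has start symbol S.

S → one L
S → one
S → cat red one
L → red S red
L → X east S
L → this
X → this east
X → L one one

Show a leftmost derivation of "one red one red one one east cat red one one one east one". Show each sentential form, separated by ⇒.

S ⇒ one L   [S → one L]
one L ⇒ one X east S   [L → X east S]
one X east S ⇒ one L one one east S   [X → L one one]
one L one one east S ⇒ one X east S one one east S   [L → X east S]
one X east S one one east S ⇒ one L one one east S one one east S   [X → L one one]
one L one one east S one one east S ⇒ one red S red one one east S one one east S   [L → red S red]
one red S red one one east S one one east S ⇒ one red one red one one east S one one east S   [S → one]
one red one red one one east S one one east S ⇒ one red one red one one east cat red one one one east S   [S → cat red one]
one red one red one one east cat red one one one east S ⇒ one red one red one one east cat red one one one east one   [S → one]

S ⇒ one L ⇒ one X east S ⇒ one L one one east S ⇒ one X east S one one east S ⇒ one L one one east S one one east S ⇒ one red S red one one east S one one east S ⇒ one red one red one one east S one one east S ⇒ one red one red one one east cat red one one one east S ⇒ one red one red one one east cat red one one one east one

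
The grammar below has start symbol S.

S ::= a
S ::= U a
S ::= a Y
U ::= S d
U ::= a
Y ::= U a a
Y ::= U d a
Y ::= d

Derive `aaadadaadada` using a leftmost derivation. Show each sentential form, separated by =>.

S => Ua => Sda => Uada => Sdada => aYdada => aUaadada => aSdaadada => aaYdaadada => aaUdadaadada => aaadadaadada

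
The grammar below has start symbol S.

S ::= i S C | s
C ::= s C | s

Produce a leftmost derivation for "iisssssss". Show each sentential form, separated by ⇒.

S ⇒ iSC ⇒ iiSCC ⇒ iisCC ⇒ iissCC ⇒ iisssCC ⇒ iissssCC ⇒ iisssssC ⇒ iissssssC ⇒ iisssssss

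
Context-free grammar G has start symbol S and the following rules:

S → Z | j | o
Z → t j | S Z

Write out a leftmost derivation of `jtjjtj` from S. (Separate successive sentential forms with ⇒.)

S⇒Z⇒SZ⇒jZ⇒jSZ⇒jZZ⇒jtjZ⇒jtjSZ⇒jtjjZ⇒jtjjtj

S ⇒ Z   [S → Z]
Z ⇒ SZ   [Z → S Z]
SZ ⇒ jZ   [S → j]
jZ ⇒ jSZ   [Z → S Z]
jSZ ⇒ jZZ   [S → Z]
jZZ ⇒ jtjZ   [Z → t j]
jtjZ ⇒ jtjSZ   [Z → S Z]
jtjSZ ⇒ jtjjZ   [S → j]
jtjjZ ⇒ jtjjtj   [Z → t j]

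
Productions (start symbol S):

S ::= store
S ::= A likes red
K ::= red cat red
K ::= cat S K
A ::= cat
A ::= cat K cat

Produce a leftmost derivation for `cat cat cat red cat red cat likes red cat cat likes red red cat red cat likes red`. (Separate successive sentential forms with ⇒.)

S ⇒ A likes red ⇒ cat K cat likes red ⇒ cat cat S K cat likes red ⇒ cat cat A likes red K cat likes red ⇒ cat cat cat K cat likes red K cat likes red ⇒ cat cat cat red cat red cat likes red K cat likes red ⇒ cat cat cat red cat red cat likes red cat S K cat likes red ⇒ cat cat cat red cat red cat likes red cat A likes red K cat likes red ⇒ cat cat cat red cat red cat likes red cat cat likes red K cat likes red ⇒ cat cat cat red cat red cat likes red cat cat likes red red cat red cat likes red

S ⇒ A likes red   [S ::= A likes red]
A likes red ⇒ cat K cat likes red   [A ::= cat K cat]
cat K cat likes red ⇒ cat cat S K cat likes red   [K ::= cat S K]
cat cat S K cat likes red ⇒ cat cat A likes red K cat likes red   [S ::= A likes red]
cat cat A likes red K cat likes red ⇒ cat cat cat K cat likes red K cat likes red   [A ::= cat K cat]
cat cat cat K cat likes red K cat likes red ⇒ cat cat cat red cat red cat likes red K cat likes red   [K ::= red cat red]
cat cat cat red cat red cat likes red K cat likes red ⇒ cat cat cat red cat red cat likes red cat S K cat likes red   [K ::= cat S K]
cat cat cat red cat red cat likes red cat S K cat likes red ⇒ cat cat cat red cat red cat likes red cat A likes red K cat likes red   [S ::= A likes red]
cat cat cat red cat red cat likes red cat A likes red K cat likes red ⇒ cat cat cat red cat red cat likes red cat cat likes red K cat likes red   [A ::= cat]
cat cat cat red cat red cat likes red cat cat likes red K cat likes red ⇒ cat cat cat red cat red cat likes red cat cat likes red red cat red cat likes red   [K ::= red cat red]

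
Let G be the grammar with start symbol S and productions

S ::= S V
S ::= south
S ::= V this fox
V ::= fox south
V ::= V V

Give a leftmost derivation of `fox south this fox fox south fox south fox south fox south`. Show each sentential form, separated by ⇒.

S ⇒ S V ⇒ S V V ⇒ S V V V ⇒ S V V V V ⇒ V this fox V V V V ⇒ fox south this fox V V V V ⇒ fox south this fox fox south V V V ⇒ fox south this fox fox south fox south V V ⇒ fox south this fox fox south fox south fox south V ⇒ fox south this fox fox south fox south fox south fox south

S ⇒ S V   [S ::= S V]
S V ⇒ S V V   [S ::= S V]
S V V ⇒ S V V V   [S ::= S V]
S V V V ⇒ S V V V V   [S ::= S V]
S V V V V ⇒ V this fox V V V V   [S ::= V this fox]
V this fox V V V V ⇒ fox south this fox V V V V   [V ::= fox south]
fox south this fox V V V V ⇒ fox south this fox fox south V V V   [V ::= fox south]
fox south this fox fox south V V V ⇒ fox south this fox fox south fox south V V   [V ::= fox south]
fox south this fox fox south fox south V V ⇒ fox south this fox fox south fox south fox south V   [V ::= fox south]
fox south this fox fox south fox south fox south V ⇒ fox south this fox fox south fox south fox south fox south   [V ::= fox south]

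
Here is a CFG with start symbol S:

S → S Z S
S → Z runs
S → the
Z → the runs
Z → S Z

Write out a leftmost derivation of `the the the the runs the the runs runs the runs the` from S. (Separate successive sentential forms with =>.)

S => S Z S   [S → S Z S]
S Z S => the Z S   [S → the]
the Z S => the S Z S   [Z → S Z]
the S Z S => the Z runs Z S   [S → Z runs]
the Z runs Z S => the S Z runs Z S   [Z → S Z]
the S Z runs Z S => the S Z S Z runs Z S   [S → S Z S]
the S Z S Z runs Z S => the the Z S Z runs Z S   [S → the]
the the Z S Z runs Z S => the the S Z S Z runs Z S   [Z → S Z]
the the S Z S Z runs Z S => the the the Z S Z runs Z S   [S → the]
the the the Z S Z runs Z S => the the the the runs S Z runs Z S   [Z → the runs]
the the the the runs S Z runs Z S => the the the the runs the Z runs Z S   [S → the]
the the the the runs the Z runs Z S => the the the the runs the the runs runs Z S   [Z → the runs]
the the the the runs the the runs runs Z S => the the the the runs the the runs runs the runs S   [Z → the runs]
the the the the runs the the runs runs the runs S => the the the the runs the the runs runs the runs the   [S → the]

S => S Z S => the Z S => the S Z S => the Z runs Z S => the S Z runs Z S => the S Z S Z runs Z S => the the Z S Z runs Z S => the the S Z S Z runs Z S => the the the Z S Z runs Z S => the the the the runs S Z runs Z S => the the the the runs the Z runs Z S => the the the the runs the the runs runs Z S => the the the the runs the the runs runs the runs S => the the the the runs the the runs runs the runs the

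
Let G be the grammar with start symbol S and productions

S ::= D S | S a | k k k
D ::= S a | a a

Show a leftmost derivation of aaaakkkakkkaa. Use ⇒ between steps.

S ⇒ DS   [S ::= D S]
DS ⇒ aaS   [D ::= a a]
aaS ⇒ aaDS   [S ::= D S]
aaDS ⇒ aaaaS   [D ::= a a]
aaaaS ⇒ aaaaSa   [S ::= S a]
aaaaSa ⇒ aaaaDSa   [S ::= D S]
aaaaDSa ⇒ aaaaSaSa   [D ::= S a]
aaaaSaSa ⇒ aaaakkkaSa   [S ::= k k k]
aaaakkkaSa ⇒ aaaakkkaSaa   [S ::= S a]
aaaakkkaSaa ⇒ aaaakkkakkkaa   [S ::= k k k]

S ⇒ DS ⇒ aaS ⇒ aaDS ⇒ aaaaS ⇒ aaaaSa ⇒ aaaaDSa ⇒ aaaaSaSa ⇒ aaaakkkaSa ⇒ aaaakkkaSaa ⇒ aaaakkkakkkaa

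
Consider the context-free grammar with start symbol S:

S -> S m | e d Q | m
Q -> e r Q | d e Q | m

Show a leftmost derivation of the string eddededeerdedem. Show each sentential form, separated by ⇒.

S ⇒ edQ   [S -> e d Q]
edQ ⇒ eddeQ   [Q -> d e Q]
eddeQ ⇒ eddedeQ   [Q -> d e Q]
eddedeQ ⇒ eddededeQ   [Q -> d e Q]
eddededeQ ⇒ eddededeerQ   [Q -> e r Q]
eddededeerQ ⇒ eddededeerdeQ   [Q -> d e Q]
eddededeerdeQ ⇒ eddededeerdedeQ   [Q -> d e Q]
eddededeerdedeQ ⇒ eddededeerdedem   [Q -> m]

S ⇒ edQ ⇒ eddeQ ⇒ eddedeQ ⇒ eddededeQ ⇒ eddededeerQ ⇒ eddededeerdeQ ⇒ eddededeerdedeQ ⇒ eddededeerdedem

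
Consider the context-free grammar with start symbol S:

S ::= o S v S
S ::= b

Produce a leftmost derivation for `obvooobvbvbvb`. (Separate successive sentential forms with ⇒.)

S ⇒ oSvS ⇒ obvS ⇒ obvoSvS ⇒ obvooSvSvS ⇒ obvoooSvSvSvS ⇒ obvooobvSvSvS ⇒ obvooobvbvSvS ⇒ obvooobvbvbvS ⇒ obvooobvbvbvb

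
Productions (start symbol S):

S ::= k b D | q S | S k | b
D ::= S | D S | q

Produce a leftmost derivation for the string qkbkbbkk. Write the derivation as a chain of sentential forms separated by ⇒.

S ⇒ Sk   [S ::= S k]
Sk ⇒ qSk   [S ::= q S]
qSk ⇒ qSkk   [S ::= S k]
qSkk ⇒ qkbDkk   [S ::= k b D]
qkbDkk ⇒ qkbSkk   [D ::= S]
qkbSkk ⇒ qkbkbDkk   [S ::= k b D]
qkbkbDkk ⇒ qkbkbSkk   [D ::= S]
qkbkbSkk ⇒ qkbkbbkk   [S ::= b]

S⇒Sk⇒qSk⇒qSkk⇒qkbDkk⇒qkbSkk⇒qkbkbDkk⇒qkbkbSkk⇒qkbkbbkk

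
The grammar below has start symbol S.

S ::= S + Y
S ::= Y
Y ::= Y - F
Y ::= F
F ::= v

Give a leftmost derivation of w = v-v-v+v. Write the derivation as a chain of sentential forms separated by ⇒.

S ⇒ S+Y ⇒ Y+Y ⇒ Y-F+Y ⇒ Y-F-F+Y ⇒ F-F-F+Y ⇒ v-F-F+Y ⇒ v-v-F+Y ⇒ v-v-v+Y ⇒ v-v-v+F ⇒ v-v-v+v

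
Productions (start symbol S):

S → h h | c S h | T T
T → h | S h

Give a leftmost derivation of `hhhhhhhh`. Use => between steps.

S=>TT=>ShT=>TThT=>ShThT=>TThThT=>hThThT=>hShhThT=>hTThhThT=>hhThhThT=>hhhhhThT=>hhhhhhhT=>hhhhhhhh

S => TT   [S → T T]
TT => ShT   [T → S h]
ShT => TThT   [S → T T]
TThT => ShThT   [T → S h]
ShThT => TThThT   [S → T T]
TThThT => hThThT   [T → h]
hThThT => hShhThT   [T → S h]
hShhThT => hTThhThT   [S → T T]
hTThhThT => hhThhThT   [T → h]
hhThhThT => hhhhhThT   [T → h]
hhhhhThT => hhhhhhhT   [T → h]
hhhhhhhT => hhhhhhhh   [T → h]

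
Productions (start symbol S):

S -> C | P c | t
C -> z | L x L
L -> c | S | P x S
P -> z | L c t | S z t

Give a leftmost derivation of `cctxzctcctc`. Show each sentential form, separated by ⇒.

S ⇒ Pc   [S -> P c]
Pc ⇒ Lctc   [P -> L c t]
Lctc ⇒ PxSctc   [L -> P x S]
PxSctc ⇒ LctxSctc   [P -> L c t]
LctxSctc ⇒ cctxSctc   [L -> c]
cctxSctc ⇒ cctxPcctc   [S -> P c]
cctxPcctc ⇒ cctxLctcctc   [P -> L c t]
cctxLctcctc ⇒ cctxSctcctc   [L -> S]
cctxSctcctc ⇒ cctxCctcctc   [S -> C]
cctxCctcctc ⇒ cctxzctcctc   [C -> z]

S⇒Pc⇒Lctc⇒PxSctc⇒LctxSctc⇒cctxSctc⇒cctxPcctc⇒cctxLctcctc⇒cctxSctcctc⇒cctxCctcctc⇒cctxzctcctc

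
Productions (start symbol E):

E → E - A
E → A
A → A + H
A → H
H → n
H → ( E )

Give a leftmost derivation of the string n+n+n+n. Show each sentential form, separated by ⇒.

E ⇒ A ⇒ A+H ⇒ A+H+H ⇒ A+H+H+H ⇒ H+H+H+H ⇒ n+H+H+H ⇒ n+n+H+H ⇒ n+n+n+H ⇒ n+n+n+n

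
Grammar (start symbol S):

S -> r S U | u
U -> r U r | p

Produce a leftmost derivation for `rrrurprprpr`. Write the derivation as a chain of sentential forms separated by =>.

S => rSU => rrSUU => rrrSUUU => rrruUUU => rrrurUrUU => rrrurprUU => rrrurprpU => rrrurprprUr => rrrurprprpr

S => rSU   [S -> r S U]
rSU => rrSUU   [S -> r S U]
rrSUU => rrrSUUU   [S -> r S U]
rrrSUUU => rrruUUU   [S -> u]
rrruUUU => rrrurUrUU   [U -> r U r]
rrrurUrUU => rrrurprUU   [U -> p]
rrrurprUU => rrrurprpU   [U -> p]
rrrurprpU => rrrurprprUr   [U -> r U r]
rrrurprprUr => rrrurprprpr   [U -> p]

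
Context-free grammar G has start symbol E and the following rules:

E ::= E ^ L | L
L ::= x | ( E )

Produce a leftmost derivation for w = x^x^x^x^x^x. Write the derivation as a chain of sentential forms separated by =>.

E => E^L   [E ::= E ^ L]
E^L => E^L^L   [E ::= E ^ L]
E^L^L => E^L^L^L   [E ::= E ^ L]
E^L^L^L => E^L^L^L^L   [E ::= E ^ L]
E^L^L^L^L => E^L^L^L^L^L   [E ::= E ^ L]
E^L^L^L^L^L => L^L^L^L^L^L   [E ::= L]
L^L^L^L^L^L => x^L^L^L^L^L   [L ::= x]
x^L^L^L^L^L => x^x^L^L^L^L   [L ::= x]
x^x^L^L^L^L => x^x^x^L^L^L   [L ::= x]
x^x^x^L^L^L => x^x^x^x^L^L   [L ::= x]
x^x^x^x^L^L => x^x^x^x^x^L   [L ::= x]
x^x^x^x^x^L => x^x^x^x^x^x   [L ::= x]

E=>E^L=>E^L^L=>E^L^L^L=>E^L^L^L^L=>E^L^L^L^L^L=>L^L^L^L^L^L=>x^L^L^L^L^L=>x^x^L^L^L^L=>x^x^x^L^L^L=>x^x^x^x^L^L=>x^x^x^x^x^L=>x^x^x^x^x^x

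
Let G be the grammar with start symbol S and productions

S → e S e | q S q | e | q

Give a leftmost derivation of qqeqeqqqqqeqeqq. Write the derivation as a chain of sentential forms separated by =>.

S => qSq   [S → q S q]
qSq => qqSqq   [S → q S q]
qqSqq => qqeSeqq   [S → e S e]
qqeSeqq => qqeqSqeqq   [S → q S q]
qqeqSqeqq => qqeqeSeqeqq   [S → e S e]
qqeqeSeqeqq => qqeqeqSqeqeqq   [S → q S q]
qqeqeqSqeqeqq => qqeqeqqSqqeqeqq   [S → q S q]
qqeqeqqSqqeqeqq => qqeqeqqqqqeqeqq   [S → q]

S=>qSq=>qqSqq=>qqeSeqq=>qqeqSqeqq=>qqeqeSeqeqq=>qqeqeqSqeqeqq=>qqeqeqqSqqeqeqq=>qqeqeqqqqqeqeqq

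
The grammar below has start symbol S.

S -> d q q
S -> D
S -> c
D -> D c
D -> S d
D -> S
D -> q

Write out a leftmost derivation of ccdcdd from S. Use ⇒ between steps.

S⇒D⇒Sd⇒Dd⇒Sdd⇒Ddd⇒Dcdd⇒Sdcdd⇒Ddcdd⇒Dcdcdd⇒Scdcdd⇒ccdcdd

S ⇒ D   [S -> D]
D ⇒ Sd   [D -> S d]
Sd ⇒ Dd   [S -> D]
Dd ⇒ Sdd   [D -> S d]
Sdd ⇒ Ddd   [S -> D]
Ddd ⇒ Dcdd   [D -> D c]
Dcdd ⇒ Sdcdd   [D -> S d]
Sdcdd ⇒ Ddcdd   [S -> D]
Ddcdd ⇒ Dcdcdd   [D -> D c]
Dcdcdd ⇒ Scdcdd   [D -> S]
Scdcdd ⇒ ccdcdd   [S -> c]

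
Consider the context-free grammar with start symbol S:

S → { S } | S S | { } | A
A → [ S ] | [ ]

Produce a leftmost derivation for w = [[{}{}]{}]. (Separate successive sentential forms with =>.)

S => A => [S] => [SS] => [AS] => [[S]S] => [[SS]S] => [[{}S]S] => [[{}{}]S] => [[{}{}]{}]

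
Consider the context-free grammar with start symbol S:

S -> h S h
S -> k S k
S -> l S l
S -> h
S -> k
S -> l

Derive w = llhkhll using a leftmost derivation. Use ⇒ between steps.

S⇒lSl⇒llSll⇒llhShll⇒llhkhll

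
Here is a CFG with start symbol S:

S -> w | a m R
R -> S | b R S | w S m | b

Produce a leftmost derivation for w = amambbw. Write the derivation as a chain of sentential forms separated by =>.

S => amR => amS => amamR => amambRS => amambbS => amambbw

S => amR   [S -> a m R]
amR => amS   [R -> S]
amS => amamR   [S -> a m R]
amamR => amambRS   [R -> b R S]
amambRS => amambbS   [R -> b]
amambbS => amambbw   [S -> w]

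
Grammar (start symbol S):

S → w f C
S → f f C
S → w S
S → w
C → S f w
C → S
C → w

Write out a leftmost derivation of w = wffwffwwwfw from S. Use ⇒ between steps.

S ⇒ wS   [S → w S]
wS ⇒ wffC   [S → f f C]
wffC ⇒ wffSfw   [C → S f w]
wffSfw ⇒ wffwSfw   [S → w S]
wffwSfw ⇒ wffwffCfw   [S → f f C]
wffwffCfw ⇒ wffwffSfw   [C → S]
wffwffSfw ⇒ wffwffwSfw   [S → w S]
wffwffwSfw ⇒ wffwffwwSfw   [S → w S]
wffwffwwSfw ⇒ wffwffwwwfw   [S → w]

S⇒wS⇒wffC⇒wffSfw⇒wffwSfw⇒wffwffCfw⇒wffwffSfw⇒wffwffwSfw⇒wffwffwwSfw⇒wffwffwwwfw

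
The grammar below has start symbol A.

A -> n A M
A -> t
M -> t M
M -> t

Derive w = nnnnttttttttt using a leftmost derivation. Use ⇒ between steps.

A⇒nAM⇒nnAMM⇒nnnAMMM⇒nnnnAMMMM⇒nnnntMMMM⇒nnnnttMMM⇒nnnntttMMM⇒nnnnttttMMM⇒nnnntttttMMM⇒nnnnttttttMM⇒nnnntttttttM⇒nnnnttttttttM⇒nnnnttttttttt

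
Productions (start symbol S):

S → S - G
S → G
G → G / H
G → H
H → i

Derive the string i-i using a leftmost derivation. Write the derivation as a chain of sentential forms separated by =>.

S=>S-G=>G-G=>H-G=>i-G=>i-H=>i-i

S => S-G   [S → S - G]
S-G => G-G   [S → G]
G-G => H-G   [G → H]
H-G => i-G   [H → i]
i-G => i-H   [G → H]
i-H => i-i   [H → i]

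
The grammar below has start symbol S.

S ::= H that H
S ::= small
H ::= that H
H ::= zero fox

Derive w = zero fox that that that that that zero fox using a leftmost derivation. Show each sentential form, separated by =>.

S => H that H   [S ::= H that H]
H that H => zero fox that H   [H ::= zero fox]
zero fox that H => zero fox that that H   [H ::= that H]
zero fox that that H => zero fox that that that H   [H ::= that H]
zero fox that that that H => zero fox that that that that H   [H ::= that H]
zero fox that that that that H => zero fox that that that that that H   [H ::= that H]
zero fox that that that that that H => zero fox that that that that that zero fox   [H ::= zero fox]

S => H that H => zero fox that H => zero fox that that H => zero fox that that that H => zero fox that that that that H => zero fox that that that that that H => zero fox that that that that that zero fox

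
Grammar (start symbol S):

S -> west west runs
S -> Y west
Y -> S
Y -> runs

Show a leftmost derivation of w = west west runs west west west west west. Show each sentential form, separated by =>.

S => Y west   [S -> Y west]
Y west => S west   [Y -> S]
S west => Y west west   [S -> Y west]
Y west west => S west west   [Y -> S]
S west west => Y west west west   [S -> Y west]
Y west west west => S west west west   [Y -> S]
S west west west => Y west west west west   [S -> Y west]
Y west west west west => S west west west west   [Y -> S]
S west west west west => Y west west west west west   [S -> Y west]
Y west west west west west => S west west west west west   [Y -> S]
S west west west west west => west west runs west west west west west   [S -> west west runs]

S => Y west => S west => Y west west => S west west => Y west west west => S west west west => Y west west west west => S west west west west => Y west west west west west => S west west west west west => west west runs west west west west west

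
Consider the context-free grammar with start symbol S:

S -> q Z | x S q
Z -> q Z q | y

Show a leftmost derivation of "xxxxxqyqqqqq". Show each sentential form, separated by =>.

S => xSq => xxSqq => xxxSqqq => xxxxSqqqq => xxxxxSqqqqq => xxxxxqZqqqqq => xxxxxqyqqqqq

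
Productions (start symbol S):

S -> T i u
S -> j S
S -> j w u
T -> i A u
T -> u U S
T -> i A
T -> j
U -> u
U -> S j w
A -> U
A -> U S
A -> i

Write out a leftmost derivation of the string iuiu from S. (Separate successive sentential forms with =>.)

S => Tiu => iAiu => iUiu => iuiu

S => Tiu   [S -> T i u]
Tiu => iAiu   [T -> i A]
iAiu => iUiu   [A -> U]
iUiu => iuiu   [U -> u]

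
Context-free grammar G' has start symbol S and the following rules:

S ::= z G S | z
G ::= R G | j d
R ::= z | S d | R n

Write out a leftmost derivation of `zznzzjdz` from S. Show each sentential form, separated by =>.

S => zGS   [S ::= z G S]
zGS => zRGS   [G ::= R G]
zRGS => zRnGS   [R ::= R n]
zRnGS => zznGS   [R ::= z]
zznGS => zznRGS   [G ::= R G]
zznRGS => zznzGS   [R ::= z]
zznzGS => zznzRGS   [G ::= R G]
zznzRGS => zznzzGS   [R ::= z]
zznzzGS => zznzzjdS   [G ::= j d]
zznzzjdS => zznzzjdz   [S ::= z]

S=>zGS=>zRGS=>zRnGS=>zznGS=>zznRGS=>zznzGS=>zznzRGS=>zznzzGS=>zznzzjdS=>zznzzjdz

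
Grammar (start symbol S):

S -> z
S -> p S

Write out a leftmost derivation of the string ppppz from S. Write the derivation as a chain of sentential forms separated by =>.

S=>pS=>ppS=>pppS=>ppppS=>ppppz

S => pS   [S -> p S]
pS => ppS   [S -> p S]
ppS => pppS   [S -> p S]
pppS => ppppS   [S -> p S]
ppppS => ppppz   [S -> z]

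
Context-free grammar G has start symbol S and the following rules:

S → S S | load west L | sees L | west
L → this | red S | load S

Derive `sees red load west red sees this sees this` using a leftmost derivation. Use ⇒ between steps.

S ⇒ sees L ⇒ sees red S ⇒ sees red load west L ⇒ sees red load west red S ⇒ sees red load west red S S ⇒ sees red load west red sees L S ⇒ sees red load west red sees this S ⇒ sees red load west red sees this sees L ⇒ sees red load west red sees this sees this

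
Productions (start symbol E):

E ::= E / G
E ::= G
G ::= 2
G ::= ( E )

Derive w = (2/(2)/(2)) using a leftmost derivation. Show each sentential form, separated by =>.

E=>G=>(E)=>(E/G)=>(E/G/G)=>(G/G/G)=>(2/G/G)=>(2/(E)/G)=>(2/(G)/G)=>(2/(2)/G)=>(2/(2)/(E))=>(2/(2)/(G))=>(2/(2)/(2))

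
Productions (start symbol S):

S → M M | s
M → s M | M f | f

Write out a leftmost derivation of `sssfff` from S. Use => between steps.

S => MM   [S → M M]
MM => sMM   [M → s M]
sMM => ssMM   [M → s M]
ssMM => sssMM   [M → s M]
sssMM => sssfM   [M → f]
sssfM => sssfMf   [M → M f]
sssfMf => sssfff   [M → f]

S => MM => sMM => ssMM => sssMM => sssfM => sssfMf => sssfff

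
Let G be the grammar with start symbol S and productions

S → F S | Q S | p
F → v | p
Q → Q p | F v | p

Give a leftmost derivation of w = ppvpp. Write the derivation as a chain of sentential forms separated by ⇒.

S ⇒ FS   [S → F S]
FS ⇒ pS   [F → p]
pS ⇒ pFS   [S → F S]
pFS ⇒ ppS   [F → p]
ppS ⇒ ppFS   [S → F S]
ppFS ⇒ ppvS   [F → v]
ppvS ⇒ ppvQS   [S → Q S]
ppvQS ⇒ ppvpS   [Q → p]
ppvpS ⇒ ppvpp   [S → p]

S ⇒ FS ⇒ pS ⇒ pFS ⇒ ppS ⇒ ppFS ⇒ ppvS ⇒ ppvQS ⇒ ppvpS ⇒ ppvpp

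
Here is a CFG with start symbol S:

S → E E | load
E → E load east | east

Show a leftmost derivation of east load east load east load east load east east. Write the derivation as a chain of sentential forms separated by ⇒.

S ⇒ E E ⇒ E load east E ⇒ E load east load east E ⇒ E load east load east load east E ⇒ E load east load east load east load east E ⇒ east load east load east load east load east E ⇒ east load east load east load east load east east

S ⇒ E E   [S → E E]
E E ⇒ E load east E   [E → E load east]
E load east E ⇒ E load east load east E   [E → E load east]
E load east load east E ⇒ E load east load east load east E   [E → E load east]
E load east load east load east E ⇒ E load east load east load east load east E   [E → E load east]
E load east load east load east load east E ⇒ east load east load east load east load east E   [E → east]
east load east load east load east load east E ⇒ east load east load east load east load east east   [E → east]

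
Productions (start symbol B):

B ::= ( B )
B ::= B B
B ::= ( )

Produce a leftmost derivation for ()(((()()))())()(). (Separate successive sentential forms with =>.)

B=>BB=>BBB=>()BB=>()BBB=>()(B)BB=>()(BB)BB=>()((B)B)BB=>()(((B))B)BB=>()(((BB))B)BB=>()(((()B))B)BB=>()(((()()))B)BB=>()(((()()))())BB=>()(((()()))())()B=>()(((()()))())()()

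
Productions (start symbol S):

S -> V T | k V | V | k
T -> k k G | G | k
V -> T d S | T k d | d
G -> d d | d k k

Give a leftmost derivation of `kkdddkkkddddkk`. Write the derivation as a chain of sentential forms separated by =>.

S => VT   [S -> V T]
VT => TdST   [V -> T d S]
TdST => kkGdST   [T -> k k G]
kkGdST => kkdddST   [G -> d d]
kkdddST => kkdddkVT   [S -> k V]
kkdddkVT => kkdddkTdST   [V -> T d S]
kkdddkTdST => kkdddkkkGdST   [T -> k k G]
kkdddkkkGdST => kkdddkkkdddST   [G -> d d]
kkdddkkkdddST => kkdddkkkdddVTT   [S -> V T]
kkdddkkkdddVTT => kkdddkkkddddTT   [V -> d]
kkdddkkkddddTT => kkdddkkkddddkT   [T -> k]
kkdddkkkddddkT => kkdddkkkddddkk   [T -> k]

S=>VT=>TdST=>kkGdST=>kkdddST=>kkdddkVT=>kkdddkTdST=>kkdddkkkGdST=>kkdddkkkdddST=>kkdddkkkdddVTT=>kkdddkkkddddTT=>kkdddkkkddddkT=>kkdddkkkddddkk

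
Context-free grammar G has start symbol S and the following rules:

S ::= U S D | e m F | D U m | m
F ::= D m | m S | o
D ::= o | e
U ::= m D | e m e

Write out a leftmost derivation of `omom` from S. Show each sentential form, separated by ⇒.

S ⇒ DUm ⇒ oUm ⇒ omDm ⇒ omom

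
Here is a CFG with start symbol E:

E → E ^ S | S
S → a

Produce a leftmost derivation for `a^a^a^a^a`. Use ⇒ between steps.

E ⇒ E^S ⇒ E^S^S ⇒ E^S^S^S ⇒ E^S^S^S^S ⇒ S^S^S^S^S ⇒ a^S^S^S^S ⇒ a^a^S^S^S ⇒ a^a^a^S^S ⇒ a^a^a^a^S ⇒ a^a^a^a^a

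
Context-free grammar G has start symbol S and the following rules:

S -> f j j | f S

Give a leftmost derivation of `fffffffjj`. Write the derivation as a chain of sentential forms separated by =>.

S => fS   [S -> f S]
fS => ffS   [S -> f S]
ffS => fffS   [S -> f S]
fffS => ffffS   [S -> f S]
ffffS => fffffS   [S -> f S]
fffffS => ffffffS   [S -> f S]
ffffffS => fffffffjj   [S -> f j j]

S=>fS=>ffS=>fffS=>ffffS=>fffffS=>ffffffS=>fffffffjj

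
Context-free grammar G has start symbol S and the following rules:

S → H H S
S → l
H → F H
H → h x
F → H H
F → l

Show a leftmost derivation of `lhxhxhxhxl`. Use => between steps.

S => HHS => FHHS => HHHHS => FHHHHS => lHHHHS => lhxHHHS => lhxhxHHS => lhxhxhxHS => lhxhxhxhxS => lhxhxhxhxl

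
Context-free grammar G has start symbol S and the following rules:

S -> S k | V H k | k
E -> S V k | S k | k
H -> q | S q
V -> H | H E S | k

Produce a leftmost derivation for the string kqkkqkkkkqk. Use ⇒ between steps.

S⇒VHk⇒HESHk⇒SqESHk⇒kqESHk⇒kqSVkSHk⇒kqVHkVkSHk⇒kqkHkVkSHk⇒kqkSqkVkSHk⇒kqkkqkVkSHk⇒kqkkqkkkSHk⇒kqkkqkkkkHk⇒kqkkqkkkkqk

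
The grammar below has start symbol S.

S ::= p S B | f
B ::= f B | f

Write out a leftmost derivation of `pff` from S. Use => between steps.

S => pSB => pfB => pff

S => pSB   [S ::= p S B]
pSB => pfB   [S ::= f]
pfB => pff   [B ::= f]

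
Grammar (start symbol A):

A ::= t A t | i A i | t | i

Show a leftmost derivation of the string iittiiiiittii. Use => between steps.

A => iAi   [A ::= i A i]
iAi => iiAii   [A ::= i A i]
iiAii => iitAtii   [A ::= t A t]
iitAtii => iittAttii   [A ::= t A t]
iittAttii => iittiAittii   [A ::= i A i]
iittiAittii => iittiiAiittii   [A ::= i A i]
iittiiAiittii => iittiiiiittii   [A ::= i]

A => iAi => iiAii => iitAtii => iittAttii => iittiAittii => iittiiAiittii => iittiiiiittii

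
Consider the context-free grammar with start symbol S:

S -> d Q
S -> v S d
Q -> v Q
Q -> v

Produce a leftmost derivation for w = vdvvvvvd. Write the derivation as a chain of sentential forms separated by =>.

S => vSd   [S -> v S d]
vSd => vdQd   [S -> d Q]
vdQd => vdvQd   [Q -> v Q]
vdvQd => vdvvQd   [Q -> v Q]
vdvvQd => vdvvvQd   [Q -> v Q]
vdvvvQd => vdvvvvQd   [Q -> v Q]
vdvvvvQd => vdvvvvvd   [Q -> v]

S => vSd => vdQd => vdvQd => vdvvQd => vdvvvQd => vdvvvvQd => vdvvvvvd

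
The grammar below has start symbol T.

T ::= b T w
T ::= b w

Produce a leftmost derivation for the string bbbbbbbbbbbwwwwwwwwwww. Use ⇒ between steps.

T ⇒ bTw   [T ::= b T w]
bTw ⇒ bbTww   [T ::= b T w]
bbTww ⇒ bbbTwww   [T ::= b T w]
bbbTwww ⇒ bbbbTwwww   [T ::= b T w]
bbbbTwwww ⇒ bbbbbTwwwww   [T ::= b T w]
bbbbbTwwwww ⇒ bbbbbbTwwwwww   [T ::= b T w]
bbbbbbTwwwwww ⇒ bbbbbbbTwwwwwww   [T ::= b T w]
bbbbbbbTwwwwwww ⇒ bbbbbbbbTwwwwwwww   [T ::= b T w]
bbbbbbbbTwwwwwwww ⇒ bbbbbbbbbTwwwwwwwww   [T ::= b T w]
bbbbbbbbbTwwwwwwwww ⇒ bbbbbbbbbbTwwwwwwwwww   [T ::= b T w]
bbbbbbbbbbTwwwwwwwwww ⇒ bbbbbbbbbbbwwwwwwwwwww   [T ::= b w]

T ⇒ bTw ⇒ bbTww ⇒ bbbTwww ⇒ bbbbTwwww ⇒ bbbbbTwwwww ⇒ bbbbbbTwwwwww ⇒ bbbbbbbTwwwwwww ⇒ bbbbbbbbTwwwwwwww ⇒ bbbbbbbbbTwwwwwwwww ⇒ bbbbbbbbbbTwwwwwwwwww ⇒ bbbbbbbbbbbwwwwwwwwwww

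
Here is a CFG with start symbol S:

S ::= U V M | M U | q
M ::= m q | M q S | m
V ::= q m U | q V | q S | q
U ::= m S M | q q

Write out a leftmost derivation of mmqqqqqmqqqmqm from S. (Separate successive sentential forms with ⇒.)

S ⇒ UVM   [S ::= U V M]
UVM ⇒ mSMVM   [U ::= m S M]
mSMVM ⇒ mMUMVM   [S ::= M U]
mMUMVM ⇒ mMqSUMVM   [M ::= M q S]
mMqSUMVM ⇒ mmqSUMVM   [M ::= m]
mmqSUMVM ⇒ mmqUVMUMVM   [S ::= U V M]
mmqUVMUMVM ⇒ mmqqqVMUMVM   [U ::= q q]
mmqqqVMUMVM ⇒ mmqqqqSMUMVM   [V ::= q S]
mmqqqqSMUMVM ⇒ mmqqqqqMUMVM   [S ::= q]
mmqqqqqMUMVM ⇒ mmqqqqqmqUMVM   [M ::= m q]
mmqqqqqmqUMVM ⇒ mmqqqqqmqqqMVM   [U ::= q q]
mmqqqqqmqqqMVM ⇒ mmqqqqqmqqqmVM   [M ::= m]
mmqqqqqmqqqmVM ⇒ mmqqqqqmqqqmqM   [V ::= q]
mmqqqqqmqqqmqM ⇒ mmqqqqqmqqqmqm   [M ::= m]

S ⇒ UVM ⇒ mSMVM ⇒ mMUMVM ⇒ mMqSUMVM ⇒ mmqSUMVM ⇒ mmqUVMUMVM ⇒ mmqqqVMUMVM ⇒ mmqqqqSMUMVM ⇒ mmqqqqqMUMVM ⇒ mmqqqqqmqUMVM ⇒ mmqqqqqmqqqMVM ⇒ mmqqqqqmqqqmVM ⇒ mmqqqqqmqqqmqM ⇒ mmqqqqqmqqqmqm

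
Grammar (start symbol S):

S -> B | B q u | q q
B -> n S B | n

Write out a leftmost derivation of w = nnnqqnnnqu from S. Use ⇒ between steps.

S ⇒ Bqu   [S -> B q u]
Bqu ⇒ nSBqu   [B -> n S B]
nSBqu ⇒ nBBqu   [S -> B]
nBBqu ⇒ nnSBBqu   [B -> n S B]
nnSBBqu ⇒ nnBBBqu   [S -> B]
nnBBBqu ⇒ nnnSBBBqu   [B -> n S B]
nnnSBBBqu ⇒ nnnqqBBBqu   [S -> q q]
nnnqqBBBqu ⇒ nnnqqnBBqu   [B -> n]
nnnqqnBBqu ⇒ nnnqqnnBqu   [B -> n]
nnnqqnnBqu ⇒ nnnqqnnnqu   [B -> n]

S ⇒ Bqu ⇒ nSBqu ⇒ nBBqu ⇒ nnSBBqu ⇒ nnBBBqu ⇒ nnnSBBBqu ⇒ nnnqqBBBqu ⇒ nnnqqnBBqu ⇒ nnnqqnnBqu ⇒ nnnqqnnnqu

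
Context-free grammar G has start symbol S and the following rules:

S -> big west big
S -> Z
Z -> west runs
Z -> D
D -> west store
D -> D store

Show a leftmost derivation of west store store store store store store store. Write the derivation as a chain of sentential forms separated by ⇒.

S ⇒ Z ⇒ D ⇒ D store ⇒ D store store ⇒ D store store store ⇒ D store store store store ⇒ D store store store store store ⇒ D store store store store store store ⇒ west store store store store store store store

S ⇒ Z   [S -> Z]
Z ⇒ D   [Z -> D]
D ⇒ D store   [D -> D store]
D store ⇒ D store store   [D -> D store]
D store store ⇒ D store store store   [D -> D store]
D store store store ⇒ D store store store store   [D -> D store]
D store store store store ⇒ D store store store store store   [D -> D store]
D store store store store store ⇒ D store store store store store store   [D -> D store]
D store store store store store store ⇒ west store store store store store store store   [D -> west store]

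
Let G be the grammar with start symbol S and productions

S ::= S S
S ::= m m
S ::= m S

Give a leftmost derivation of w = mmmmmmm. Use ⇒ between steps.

S ⇒ SS ⇒ mSS ⇒ mmmS ⇒ mmmmS ⇒ mmmmmS ⇒ mmmmmmm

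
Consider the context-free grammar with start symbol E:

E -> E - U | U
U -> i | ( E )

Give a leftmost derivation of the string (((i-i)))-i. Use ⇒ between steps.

E ⇒ E-U   [E -> E - U]
E-U ⇒ U-U   [E -> U]
U-U ⇒ (E)-U   [U -> ( E )]
(E)-U ⇒ (U)-U   [E -> U]
(U)-U ⇒ ((E))-U   [U -> ( E )]
((E))-U ⇒ ((U))-U   [E -> U]
((U))-U ⇒ (((E)))-U   [U -> ( E )]
(((E)))-U ⇒ (((E-U)))-U   [E -> E - U]
(((E-U)))-U ⇒ (((U-U)))-U   [E -> U]
(((U-U)))-U ⇒ (((i-U)))-U   [U -> i]
(((i-U)))-U ⇒ (((i-i)))-U   [U -> i]
(((i-i)))-U ⇒ (((i-i)))-i   [U -> i]

E ⇒ E-U ⇒ U-U ⇒ (E)-U ⇒ (U)-U ⇒ ((E))-U ⇒ ((U))-U ⇒ (((E)))-U ⇒ (((E-U)))-U ⇒ (((U-U)))-U ⇒ (((i-U)))-U ⇒ (((i-i)))-U ⇒ (((i-i)))-i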